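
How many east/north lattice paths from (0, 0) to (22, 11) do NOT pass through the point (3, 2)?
Number of paths = 124467720

Total paths from (0, 0) to (22, 11): C(33, 22) = 193536720. Paths through (3, 2): (paths (0, 0) → (3, 2)) × (paths (3, 2) → (22, 11)) = C(5, 3) · C(28, 19) = 10 · 6906900 = 69069000. Avoidance count = 193536720 − 69069000 = 124467720.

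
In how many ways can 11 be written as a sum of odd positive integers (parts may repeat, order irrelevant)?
p_odd(11) = 12

Partitions of 11 using only odd parts 1, 3, 5, …: 11, 9+1+1, 7+3+1, 7+1+1+1+1, 5+5+1, 5+3+3, 5+3+1+1+1, 5+1+1+1+1+1+1, 3+3+3+1+1, 3+3+1+1+1+1+1, 3+1+1+1+1+1+1+1+1, 1+1+1+1+1+1+1+1+1+1+1. There are 12. (Euler: this equals q(11), the number of distinct-part partitions.)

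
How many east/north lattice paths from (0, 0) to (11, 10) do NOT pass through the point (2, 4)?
Number of paths = 277641

Total paths from (0, 0) to (11, 10): C(21, 11) = 352716. Paths through (2, 4): (paths (0, 0) → (2, 4)) × (paths (2, 4) → (11, 10)) = C(6, 2) · C(15, 9) = 15 · 5005 = 75075. Avoidance count = 352716 − 75075 = 277641.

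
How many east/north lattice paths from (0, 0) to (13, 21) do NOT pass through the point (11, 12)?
Number of paths = 853619470

Total paths from (0, 0) to (13, 21): C(34, 13) = 927983760. Paths through (11, 12): (paths (0, 0) → (11, 12)) × (paths (11, 12) → (13, 21)) = C(23, 11) · C(11, 2) = 1352078 · 55 = 74364290. Avoidance count = 927983760 − 74364290 = 853619470.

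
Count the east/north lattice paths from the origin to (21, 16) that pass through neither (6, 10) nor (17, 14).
Number of paths = 8627454483

Inclusion–exclusion. Total paths: C(37, 21) = 12875774670. Through P₁: C(16, 6)·C(21, 15) = 434546112. Through P₂: C(31, 17)·C(6, 4) = 3977737875. Since P₁ is strictly southwest of P₂, a monotone path through both must visit P₁ then P₂; paths through both = C(16, 6)·C(15, 11)·C(6, 4) = 163963800. Avoid both = 12875774670 − 434546112 − 3977737875 + 163963800 = 8627454483.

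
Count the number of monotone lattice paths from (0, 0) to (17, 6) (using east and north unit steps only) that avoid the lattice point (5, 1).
Number of paths = 63819

Total paths from (0, 0) to (17, 6): C(23, 17) = 100947. Paths through (5, 1): (paths (0, 0) → (5, 1)) × (paths (5, 1) → (17, 6)) = C(6, 5) · C(17, 12) = 6 · 6188 = 37128. Avoidance count = 100947 − 37128 = 63819.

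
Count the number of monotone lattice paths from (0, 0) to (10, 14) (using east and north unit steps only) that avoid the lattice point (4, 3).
Number of paths = 1528096

Total paths from (0, 0) to (10, 14): C(24, 10) = 1961256. Paths through (4, 3): (paths (0, 0) → (4, 3)) × (paths (4, 3) → (10, 14)) = C(7, 4) · C(17, 6) = 35 · 12376 = 433160. Avoidance count = 1961256 − 433160 = 1528096.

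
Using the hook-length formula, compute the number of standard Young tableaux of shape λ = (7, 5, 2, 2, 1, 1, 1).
# SYT of shape (7, 5, 2, 2, 1, 1, 1) = 33426624

Hook-length formula: f^λ = n! / Π hook(c), product over all cells c of the Young diagram. For λ = (7, 5, 2, 2, 1, 1, 1), n = 19 boxes. Hook lengths by row (left-to-right, top-to-bottom): [13, 9, 6, 5, 4, 2, 1]; [10, 6, 3, 2, 1]; [6, 2]; [5, 1]; [3]; [2]; [1]. Product of hooks = 3639168000. So f^λ = 19! / 3639168000 = 121645100408832000 / 3639168000 = 33426624.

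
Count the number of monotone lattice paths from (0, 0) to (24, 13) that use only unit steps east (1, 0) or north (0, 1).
Number of paths = 3562467300

A monotone lattice path from (0, 0) to (24, 13) consists of 24 east steps and 13 north steps in some order, so it is determined by which 24 of the 37 steps are east. The count is C(37, 24) = 3562467300.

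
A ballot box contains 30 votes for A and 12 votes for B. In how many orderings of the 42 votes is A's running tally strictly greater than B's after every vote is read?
Strict-lead orderings = 4739192952

Total orderings of the 42 votes with 30 for A: C(42, 30) = 11058116888. By the Bertrand ballot formula (Cycle Lemma / reflection principle), the number of orderings in which A is strictly ahead of B throughout is (p − q)/(p + q) · C(p + q, p) = (30 − 12)/(30 + 12) · 11058116888 = 4739192952.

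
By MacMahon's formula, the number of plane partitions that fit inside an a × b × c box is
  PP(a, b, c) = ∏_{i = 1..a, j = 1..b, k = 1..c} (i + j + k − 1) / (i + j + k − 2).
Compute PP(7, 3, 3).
PP(7, 3, 3) = 108900

Evaluate the triple product over i = 1..7, j = 1..3, k = 1..3. The factors are (2/1) · (3/2) · (4/3) · (3/2) · (4/3) · (5/4) · (4/3) · (5/4) · … (63 factors total). The numerators and denominators telescope so the product is an integer; carrying out the multiplication exactly gives PP(7, 3, 3) = 108900.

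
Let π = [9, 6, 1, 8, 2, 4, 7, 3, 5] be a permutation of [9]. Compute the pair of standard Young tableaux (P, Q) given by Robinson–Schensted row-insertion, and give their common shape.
P = [1, 2, 3, 5] / [4, 7] / [6, 8] / [9];  Q = [1, 4, 6, 7] / [2, 5] / [3, 9] / [8];  common shape = (4, 2, 2, 1)

Row-insert the values π_1, π_2, … into P one at a time, bumping the leftmost entry strictly greater than the inserted value down to the next row. The recording tableau Q records, in position (i, j), the step at which that cell was added to P.
  Insert 9 (step 1): P = [9];  Q = [1]
  Insert 6 (step 2): P = [6] / [9];  Q = [1] / [2]
  Insert 1 (step 3): P = [1] / [6] / [9];  Q = [1] / [2] / [3]
  Insert 8 (step 4): P = [1, 8] / [6] / [9];  Q = [1, 4] / [2] / [3]
  Insert 2 (step 5): P = [1, 2] / [6, 8] / [9];  Q = [1, 4] / [2, 5] / [3]
  Insert 4 (step 6): P = [1, 2, 4] / [6, 8] / [9];  Q = [1, 4, 6] / [2, 5] / [3]
  Insert 7 (step 7): P = [1, 2, 4, 7] / [6, 8] / [9];  Q = [1, 4, 6, 7] / [2, 5] / [3]
  Insert 3 (step 8): P = [1, 2, 3, 7] / [4, 8] / [6] / [9];  Q = [1, 4, 6, 7] / [2, 5] / [3] / [8]
  Insert 5 (step 9): P = [1, 2, 3, 5] / [4, 7] / [6, 8] / [9];  Q = [1, 4, 6, 7] / [2, 5] / [3, 9] / [8]
Final shape: (4, 2, 2, 1).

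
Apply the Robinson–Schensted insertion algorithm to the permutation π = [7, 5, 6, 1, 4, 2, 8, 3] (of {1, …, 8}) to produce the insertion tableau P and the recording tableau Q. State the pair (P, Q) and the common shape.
P = [1, 2, 3] / [4, 6, 8] / [5] / [7];  Q = [1, 3, 7] / [2, 5, 8] / [4] / [6];  common shape = (3, 3, 1, 1)

Row-insert the values π_1, π_2, … into P one at a time, bumping the leftmost entry strictly greater than the inserted value down to the next row. The recording tableau Q records, in position (i, j), the step at which that cell was added to P.
  Insert 7 (step 1): P = [7];  Q = [1]
  Insert 5 (step 2): P = [5] / [7];  Q = [1] / [2]
  Insert 6 (step 3): P = [5, 6] / [7];  Q = [1, 3] / [2]
  Insert 1 (step 4): P = [1, 6] / [5] / [7];  Q = [1, 3] / [2] / [4]
  Insert 4 (step 5): P = [1, 4] / [5, 6] / [7];  Q = [1, 3] / [2, 5] / [4]
  Insert 2 (step 6): P = [1, 2] / [4, 6] / [5] / [7];  Q = [1, 3] / [2, 5] / [4] / [6]
  Insert 8 (step 7): P = [1, 2, 8] / [4, 6] / [5] / [7];  Q = [1, 3, 7] / [2, 5] / [4] / [6]
  Insert 3 (step 8): P = [1, 2, 3] / [4, 6, 8] / [5] / [7];  Q = [1, 3, 7] / [2, 5, 8] / [4] / [6]
Final shape: (3, 3, 1, 1).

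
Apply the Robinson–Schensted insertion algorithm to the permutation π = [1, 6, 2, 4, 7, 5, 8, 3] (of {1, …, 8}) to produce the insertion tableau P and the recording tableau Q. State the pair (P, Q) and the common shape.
P = [1, 2, 3, 5, 8] / [4, 7] / [6];  Q = [1, 2, 4, 5, 7] / [3, 6] / [8];  common shape = (5, 2, 1)

Row-insert the values π_1, π_2, … into P one at a time, bumping the leftmost entry strictly greater than the inserted value down to the next row. The recording tableau Q records, in position (i, j), the step at which that cell was added to P.
  Insert 1 (step 1): P = [1];  Q = [1]
  Insert 6 (step 2): P = [1, 6];  Q = [1, 2]
  Insert 2 (step 3): P = [1, 2] / [6];  Q = [1, 2] / [3]
  Insert 4 (step 4): P = [1, 2, 4] / [6];  Q = [1, 2, 4] / [3]
  Insert 7 (step 5): P = [1, 2, 4, 7] / [6];  Q = [1, 2, 4, 5] / [3]
  Insert 5 (step 6): P = [1, 2, 4, 5] / [6, 7];  Q = [1, 2, 4, 5] / [3, 6]
  Insert 8 (step 7): P = [1, 2, 4, 5, 8] / [6, 7];  Q = [1, 2, 4, 5, 7] / [3, 6]
  Insert 3 (step 8): P = [1, 2, 3, 5, 8] / [4, 7] / [6];  Q = [1, 2, 4, 5, 7] / [3, 6] / [8]
Final shape: (5, 2, 1).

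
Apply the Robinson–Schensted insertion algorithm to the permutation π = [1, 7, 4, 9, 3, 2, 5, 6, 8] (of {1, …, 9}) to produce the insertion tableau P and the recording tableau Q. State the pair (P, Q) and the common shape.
P = [1, 2, 5, 6, 8] / [3, 9] / [4] / [7];  Q = [1, 2, 4, 8, 9] / [3, 7] / [5] / [6];  common shape = (5, 2, 1, 1)

Row-insert the values π_1, π_2, … into P one at a time, bumping the leftmost entry strictly greater than the inserted value down to the next row. The recording tableau Q records, in position (i, j), the step at which that cell was added to P.
  Insert 1 (step 1): P = [1];  Q = [1]
  Insert 7 (step 2): P = [1, 7];  Q = [1, 2]
  Insert 4 (step 3): P = [1, 4] / [7];  Q = [1, 2] / [3]
  Insert 9 (step 4): P = [1, 4, 9] / [7];  Q = [1, 2, 4] / [3]
  Insert 3 (step 5): P = [1, 3, 9] / [4] / [7];  Q = [1, 2, 4] / [3] / [5]
  Insert 2 (step 6): P = [1, 2, 9] / [3] / [4] / [7];  Q = [1, 2, 4] / [3] / [5] / [6]
  Insert 5 (step 7): P = [1, 2, 5] / [3, 9] / [4] / [7];  Q = [1, 2, 4] / [3, 7] / [5] / [6]
  Insert 6 (step 8): P = [1, 2, 5, 6] / [3, 9] / [4] / [7];  Q = [1, 2, 4, 8] / [3, 7] / [5] / [6]
  Insert 8 (step 9): P = [1, 2, 5, 6, 8] / [3, 9] / [4] / [7];  Q = [1, 2, 4, 8, 9] / [3, 7] / [5] / [6]
Final shape: (5, 2, 1, 1).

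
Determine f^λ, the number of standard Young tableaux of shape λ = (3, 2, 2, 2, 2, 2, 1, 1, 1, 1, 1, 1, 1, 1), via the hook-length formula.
# SYT of shape (3, 2, 2, 2, 2, 2, 1, 1, 1, 1, 1, 1, 1, 1) = 392445

Hook-length formula: f^λ = n! / Π hook(c), product over all cells c of the Young diagram. For λ = (3, 2, 2, 2, 2, 2, 1, 1, 1, 1, 1, 1, 1, 1), n = 21 boxes. Hook lengths by row (left-to-right, top-to-bottom): [16, 7, 1]; [14, 5]; [13, 4]; [12, 3]; [11, 2]; [10, 1]; [8]; [7]; [6]; [5]; [4]; [3]; [2]; [1]. Product of hooks = 130186248192000. So f^λ = 21! / 130186248192000 = 51090942171709440000 / 130186248192000 = 392445.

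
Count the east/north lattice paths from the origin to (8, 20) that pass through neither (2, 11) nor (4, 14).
Number of paths = 2238915

Inclusion–exclusion. Total paths: C(28, 8) = 3108105. Through P₁: C(13, 2)·C(15, 6) = 390390. Through P₂: C(18, 4)·C(10, 4) = 642600. Since P₁ is strictly southwest of P₂, a monotone path through both must visit P₁ then P₂; paths through both = C(13, 2)·C(5, 2)·C(10, 4) = 163800. Avoid both = 3108105 − 390390 − 642600 + 163800 = 2238915.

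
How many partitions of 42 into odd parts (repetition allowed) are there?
p_odd(42) = 1426

Enumerate partitions using only odd parts via the recurrence o(n, m) = o(n, m−2) + o(n−m, m) over odd m, starting from the largest odd part ≤ n. This gives p_odd(42) = 1426. (Euler's theorem: equals the count of distinct-part partitions.)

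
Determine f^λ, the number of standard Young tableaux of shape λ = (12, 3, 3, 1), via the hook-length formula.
# SYT of shape (12, 3, 3, 1) = 596904

Hook-length formula: f^λ = n! / Π hook(c), product over all cells c of the Young diagram. For λ = (12, 3, 3, 1), n = 19 boxes. Hook lengths by row (left-to-right, top-to-bottom): [15, 13, 12, 9, 8, 7, 6, 5, 4, 3, 2, 1]; [5, 3, 2]; [4, 2, 1]; [1]. Product of hooks = 203793408000. So f^λ = 19! / 203793408000 = 121645100408832000 / 203793408000 = 596904.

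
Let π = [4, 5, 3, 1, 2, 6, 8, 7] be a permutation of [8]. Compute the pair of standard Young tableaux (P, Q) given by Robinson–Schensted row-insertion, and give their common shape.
P = [1, 2, 6, 7] / [3, 5, 8] / [4];  Q = [1, 2, 6, 7] / [3, 5, 8] / [4];  common shape = (4, 3, 1)

Row-insert the values π_1, π_2, … into P one at a time, bumping the leftmost entry strictly greater than the inserted value down to the next row. The recording tableau Q records, in position (i, j), the step at which that cell was added to P.
  Insert 4 (step 1): P = [4];  Q = [1]
  Insert 5 (step 2): P = [4, 5];  Q = [1, 2]
  Insert 3 (step 3): P = [3, 5] / [4];  Q = [1, 2] / [3]
  Insert 1 (step 4): P = [1, 5] / [3] / [4];  Q = [1, 2] / [3] / [4]
  Insert 2 (step 5): P = [1, 2] / [3, 5] / [4];  Q = [1, 2] / [3, 5] / [4]
  Insert 6 (step 6): P = [1, 2, 6] / [3, 5] / [4];  Q = [1, 2, 6] / [3, 5] / [4]
  Insert 8 (step 7): P = [1, 2, 6, 8] / [3, 5] / [4];  Q = [1, 2, 6, 7] / [3, 5] / [4]
  Insert 7 (step 8): P = [1, 2, 6, 7] / [3, 5, 8] / [4];  Q = [1, 2, 6, 7] / [3, 5, 8] / [4]
Final shape: (4, 3, 1).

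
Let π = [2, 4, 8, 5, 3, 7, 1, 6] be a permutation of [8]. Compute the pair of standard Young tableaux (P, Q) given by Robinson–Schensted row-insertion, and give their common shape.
P = [1, 3, 5, 6] / [2, 7] / [4] / [8];  Q = [1, 2, 3, 6] / [4, 8] / [5] / [7];  common shape = (4, 2, 1, 1)

Row-insert the values π_1, π_2, … into P one at a time, bumping the leftmost entry strictly greater than the inserted value down to the next row. The recording tableau Q records, in position (i, j), the step at which that cell was added to P.
  Insert 2 (step 1): P = [2];  Q = [1]
  Insert 4 (step 2): P = [2, 4];  Q = [1, 2]
  Insert 8 (step 3): P = [2, 4, 8];  Q = [1, 2, 3]
  Insert 5 (step 4): P = [2, 4, 5] / [8];  Q = [1, 2, 3] / [4]
  Insert 3 (step 5): P = [2, 3, 5] / [4] / [8];  Q = [1, 2, 3] / [4] / [5]
  Insert 7 (step 6): P = [2, 3, 5, 7] / [4] / [8];  Q = [1, 2, 3, 6] / [4] / [5]
  Insert 1 (step 7): P = [1, 3, 5, 7] / [2] / [4] / [8];  Q = [1, 2, 3, 6] / [4] / [5] / [7]
  Insert 6 (step 8): P = [1, 3, 5, 6] / [2, 7] / [4] / [8];  Q = [1, 2, 3, 6] / [4, 8] / [5] / [7]
Final shape: (4, 2, 1, 1).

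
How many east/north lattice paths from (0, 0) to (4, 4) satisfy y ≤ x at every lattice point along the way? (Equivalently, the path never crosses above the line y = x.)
Number of paths = 14

By the reflection principle (André's argument), the number of monotone paths to (4, 4) with n ≤ m that never go above y = x is C(8, 4) − C(8, 5) = 70 − 56 = 14.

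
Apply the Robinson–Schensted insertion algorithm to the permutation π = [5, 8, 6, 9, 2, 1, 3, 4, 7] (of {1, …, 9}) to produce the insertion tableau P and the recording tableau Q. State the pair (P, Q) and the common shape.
P = [1, 3, 4, 7] / [2, 6, 9] / [5] / [8];  Q = [1, 2, 4, 9] / [3, 7, 8] / [5] / [6];  common shape = (4, 3, 1, 1)

Row-insert the values π_1, π_2, … into P one at a time, bumping the leftmost entry strictly greater than the inserted value down to the next row. The recording tableau Q records, in position (i, j), the step at which that cell was added to P.
  Insert 5 (step 1): P = [5];  Q = [1]
  Insert 8 (step 2): P = [5, 8];  Q = [1, 2]
  Insert 6 (step 3): P = [5, 6] / [8];  Q = [1, 2] / [3]
  Insert 9 (step 4): P = [5, 6, 9] / [8];  Q = [1, 2, 4] / [3]
  Insert 2 (step 5): P = [2, 6, 9] / [5] / [8];  Q = [1, 2, 4] / [3] / [5]
  Insert 1 (step 6): P = [1, 6, 9] / [2] / [5] / [8];  Q = [1, 2, 4] / [3] / [5] / [6]
  Insert 3 (step 7): P = [1, 3, 9] / [2, 6] / [5] / [8];  Q = [1, 2, 4] / [3, 7] / [5] / [6]
  Insert 4 (step 8): P = [1, 3, 4] / [2, 6, 9] / [5] / [8];  Q = [1, 2, 4] / [3, 7, 8] / [5] / [6]
  Insert 7 (step 9): P = [1, 3, 4, 7] / [2, 6, 9] / [5] / [8];  Q = [1, 2, 4, 9] / [3, 7, 8] / [5] / [6]
Final shape: (4, 3, 1, 1).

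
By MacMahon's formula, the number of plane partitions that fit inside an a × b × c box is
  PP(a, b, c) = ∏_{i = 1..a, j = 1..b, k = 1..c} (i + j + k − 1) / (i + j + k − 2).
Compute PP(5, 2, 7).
PP(5, 2, 7) = 169884

Evaluate the triple product over i = 1..5, j = 1..2, k = 1..7. The factors are (2/1) · (3/2) · (4/3) · (5/4) · (6/5) · (7/6) · (8/7) · (3/2) · … (70 factors total). The numerators and denominators telescope so the product is an integer; carrying out the multiplication exactly gives PP(5, 2, 7) = 169884.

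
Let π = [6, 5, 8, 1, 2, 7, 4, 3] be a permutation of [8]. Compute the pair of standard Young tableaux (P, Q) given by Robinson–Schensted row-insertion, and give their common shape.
P = [1, 2, 3] / [4, 7] / [5, 8] / [6];  Q = [1, 3, 6] / [2, 5] / [4, 7] / [8];  common shape = (3, 2, 2, 1)

Row-insert the values π_1, π_2, … into P one at a time, bumping the leftmost entry strictly greater than the inserted value down to the next row. The recording tableau Q records, in position (i, j), the step at which that cell was added to P.
  Insert 6 (step 1): P = [6];  Q = [1]
  Insert 5 (step 2): P = [5] / [6];  Q = [1] / [2]
  Insert 8 (step 3): P = [5, 8] / [6];  Q = [1, 3] / [2]
  Insert 1 (step 4): P = [1, 8] / [5] / [6];  Q = [1, 3] / [2] / [4]
  Insert 2 (step 5): P = [1, 2] / [5, 8] / [6];  Q = [1, 3] / [2, 5] / [4]
  Insert 7 (step 6): P = [1, 2, 7] / [5, 8] / [6];  Q = [1, 3, 6] / [2, 5] / [4]
  Insert 4 (step 7): P = [1, 2, 4] / [5, 7] / [6, 8];  Q = [1, 3, 6] / [2, 5] / [4, 7]
  Insert 3 (step 8): P = [1, 2, 3] / [4, 7] / [5, 8] / [6];  Q = [1, 3, 6] / [2, 5] / [4, 7] / [8]
Final shape: (3, 2, 2, 1).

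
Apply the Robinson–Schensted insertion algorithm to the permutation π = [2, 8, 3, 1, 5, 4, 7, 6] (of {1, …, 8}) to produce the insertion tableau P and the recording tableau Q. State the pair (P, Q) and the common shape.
P = [1, 3, 4, 6] / [2, 5, 7] / [8];  Q = [1, 2, 5, 7] / [3, 6, 8] / [4];  common shape = (4, 3, 1)

Row-insert the values π_1, π_2, … into P one at a time, bumping the leftmost entry strictly greater than the inserted value down to the next row. The recording tableau Q records, in position (i, j), the step at which that cell was added to P.
  Insert 2 (step 1): P = [2];  Q = [1]
  Insert 8 (step 2): P = [2, 8];  Q = [1, 2]
  Insert 3 (step 3): P = [2, 3] / [8];  Q = [1, 2] / [3]
  Insert 1 (step 4): P = [1, 3] / [2] / [8];  Q = [1, 2] / [3] / [4]
  Insert 5 (step 5): P = [1, 3, 5] / [2] / [8];  Q = [1, 2, 5] / [3] / [4]
  Insert 4 (step 6): P = [1, 3, 4] / [2, 5] / [8];  Q = [1, 2, 5] / [3, 6] / [4]
  Insert 7 (step 7): P = [1, 3, 4, 7] / [2, 5] / [8];  Q = [1, 2, 5, 7] / [3, 6] / [4]
  Insert 6 (step 8): P = [1, 3, 4, 6] / [2, 5, 7] / [8];  Q = [1, 2, 5, 7] / [3, 6, 8] / [4]
Final shape: (4, 3, 1).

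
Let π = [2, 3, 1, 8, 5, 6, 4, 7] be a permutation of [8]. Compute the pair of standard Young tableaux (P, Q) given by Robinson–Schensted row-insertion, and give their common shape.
P = [1, 3, 4, 6, 7] / [2, 5] / [8];  Q = [1, 2, 4, 6, 8] / [3, 5] / [7];  common shape = (5, 2, 1)

Row-insert the values π_1, π_2, … into P one at a time, bumping the leftmost entry strictly greater than the inserted value down to the next row. The recording tableau Q records, in position (i, j), the step at which that cell was added to P.
  Insert 2 (step 1): P = [2];  Q = [1]
  Insert 3 (step 2): P = [2, 3];  Q = [1, 2]
  Insert 1 (step 3): P = [1, 3] / [2];  Q = [1, 2] / [3]
  Insert 8 (step 4): P = [1, 3, 8] / [2];  Q = [1, 2, 4] / [3]
  Insert 5 (step 5): P = [1, 3, 5] / [2, 8];  Q = [1, 2, 4] / [3, 5]
  Insert 6 (step 6): P = [1, 3, 5, 6] / [2, 8];  Q = [1, 2, 4, 6] / [3, 5]
  Insert 4 (step 7): P = [1, 3, 4, 6] / [2, 5] / [8];  Q = [1, 2, 4, 6] / [3, 5] / [7]
  Insert 7 (step 8): P = [1, 3, 4, 6, 7] / [2, 5] / [8];  Q = [1, 2, 4, 6, 8] / [3, 5] / [7]
Final shape: (5, 2, 1).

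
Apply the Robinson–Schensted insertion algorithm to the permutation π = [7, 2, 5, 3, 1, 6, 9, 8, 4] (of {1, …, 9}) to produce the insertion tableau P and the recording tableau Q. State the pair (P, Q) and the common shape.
P = [1, 3, 4, 8] / [2, 6] / [5, 9] / [7];  Q = [1, 3, 6, 7] / [2, 8] / [4, 9] / [5];  common shape = (4, 2, 2, 1)

Row-insert the values π_1, π_2, … into P one at a time, bumping the leftmost entry strictly greater than the inserted value down to the next row. The recording tableau Q records, in position (i, j), the step at which that cell was added to P.
  Insert 7 (step 1): P = [7];  Q = [1]
  Insert 2 (step 2): P = [2] / [7];  Q = [1] / [2]
  Insert 5 (step 3): P = [2, 5] / [7];  Q = [1, 3] / [2]
  Insert 3 (step 4): P = [2, 3] / [5] / [7];  Q = [1, 3] / [2] / [4]
  Insert 1 (step 5): P = [1, 3] / [2] / [5] / [7];  Q = [1, 3] / [2] / [4] / [5]
  Insert 6 (step 6): P = [1, 3, 6] / [2] / [5] / [7];  Q = [1, 3, 6] / [2] / [4] / [5]
  Insert 9 (step 7): P = [1, 3, 6, 9] / [2] / [5] / [7];  Q = [1, 3, 6, 7] / [2] / [4] / [5]
  Insert 8 (step 8): P = [1, 3, 6, 8] / [2, 9] / [5] / [7];  Q = [1, 3, 6, 7] / [2, 8] / [4] / [5]
  Insert 4 (step 9): P = [1, 3, 4, 8] / [2, 6] / [5, 9] / [7];  Q = [1, 3, 6, 7] / [2, 8] / [4, 9] / [5]
Final shape: (4, 2, 2, 1).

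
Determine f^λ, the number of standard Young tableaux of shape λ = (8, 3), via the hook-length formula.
# SYT of shape (8, 3) = 110

Hook-length formula: f^λ = n! / Π hook(c), product over all cells c of the Young diagram. For λ = (8, 3), n = 11 boxes. Hook lengths by row (left-to-right, top-to-bottom): [9, 8, 7, 5, 4, 3, 2, 1]; [3, 2, 1]. Product of hooks = 362880. So f^λ = 11! / 362880 = 39916800 / 362880 = 110.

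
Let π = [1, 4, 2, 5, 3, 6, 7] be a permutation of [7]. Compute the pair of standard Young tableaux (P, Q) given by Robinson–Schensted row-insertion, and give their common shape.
P = [1, 2, 3, 6, 7] / [4, 5];  Q = [1, 2, 4, 6, 7] / [3, 5];  common shape = (5, 2)

Row-insert the values π_1, π_2, … into P one at a time, bumping the leftmost entry strictly greater than the inserted value down to the next row. The recording tableau Q records, in position (i, j), the step at which that cell was added to P.
  Insert 1 (step 1): P = [1];  Q = [1]
  Insert 4 (step 2): P = [1, 4];  Q = [1, 2]
  Insert 2 (step 3): P = [1, 2] / [4];  Q = [1, 2] / [3]
  Insert 5 (step 4): P = [1, 2, 5] / [4];  Q = [1, 2, 4] / [3]
  Insert 3 (step 5): P = [1, 2, 3] / [4, 5];  Q = [1, 2, 4] / [3, 5]
  Insert 6 (step 6): P = [1, 2, 3, 6] / [4, 5];  Q = [1, 2, 4, 6] / [3, 5]
  Insert 7 (step 7): P = [1, 2, 3, 6, 7] / [4, 5];  Q = [1, 2, 4, 6, 7] / [3, 5]
Final shape: (5, 2).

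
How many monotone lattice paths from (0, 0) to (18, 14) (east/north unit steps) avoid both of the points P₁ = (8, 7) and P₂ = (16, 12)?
Number of paths = 213448260

Inclusion–exclusion. Total paths: C(32, 18) = 471435600. Through P₁: C(15, 8)·C(17, 10) = 125147880. Through P₂: C(28, 16)·C(4, 2) = 182530530. Since P₁ is strictly southwest of P₂, a monotone path through both must visit P₁ then P₂; paths through both = C(15, 8)·C(13, 8)·C(4, 2) = 49691070. Avoid both = 471435600 − 125147880 − 182530530 + 49691070 = 213448260.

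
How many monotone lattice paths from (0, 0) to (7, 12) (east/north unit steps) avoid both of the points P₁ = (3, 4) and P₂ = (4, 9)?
Number of paths = 22963

Inclusion–exclusion. Total paths: C(19, 7) = 50388. Through P₁: C(7, 3)·C(12, 4) = 17325. Through P₂: C(13, 4)·C(6, 3) = 14300. Since P₁ is strictly southwest of P₂, a monotone path through both must visit P₁ then P₂; paths through both = C(7, 3)·C(6, 1)·C(6, 3) = 4200. Avoid both = 50388 − 17325 − 14300 + 4200 = 22963.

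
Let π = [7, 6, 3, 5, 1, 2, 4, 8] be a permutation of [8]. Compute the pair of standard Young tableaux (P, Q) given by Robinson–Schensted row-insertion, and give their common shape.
P = [1, 2, 4, 8] / [3, 5] / [6] / [7];  Q = [1, 4, 7, 8] / [2, 6] / [3] / [5];  common shape = (4, 2, 1, 1)

Row-insert the values π_1, π_2, … into P one at a time, bumping the leftmost entry strictly greater than the inserted value down to the next row. The recording tableau Q records, in position (i, j), the step at which that cell was added to P.
  Insert 7 (step 1): P = [7];  Q = [1]
  Insert 6 (step 2): P = [6] / [7];  Q = [1] / [2]
  Insert 3 (step 3): P = [3] / [6] / [7];  Q = [1] / [2] / [3]
  Insert 5 (step 4): P = [3, 5] / [6] / [7];  Q = [1, 4] / [2] / [3]
  Insert 1 (step 5): P = [1, 5] / [3] / [6] / [7];  Q = [1, 4] / [2] / [3] / [5]
  Insert 2 (step 6): P = [1, 2] / [3, 5] / [6] / [7];  Q = [1, 4] / [2, 6] / [3] / [5]
  Insert 4 (step 7): P = [1, 2, 4] / [3, 5] / [6] / [7];  Q = [1, 4, 7] / [2, 6] / [3] / [5]
  Insert 8 (step 8): P = [1, 2, 4, 8] / [3, 5] / [6] / [7];  Q = [1, 4, 7, 8] / [2, 6] / [3] / [5]
Final shape: (4, 2, 1, 1).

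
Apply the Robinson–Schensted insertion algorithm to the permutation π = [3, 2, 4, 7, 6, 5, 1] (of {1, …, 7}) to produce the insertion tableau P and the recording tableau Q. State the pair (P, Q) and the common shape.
P = [1, 4, 5] / [2, 6] / [3] / [7];  Q = [1, 3, 4] / [2, 5] / [6] / [7];  common shape = (3, 2, 1, 1)

Row-insert the values π_1, π_2, … into P one at a time, bumping the leftmost entry strictly greater than the inserted value down to the next row. The recording tableau Q records, in position (i, j), the step at which that cell was added to P.
  Insert 3 (step 1): P = [3];  Q = [1]
  Insert 2 (step 2): P = [2] / [3];  Q = [1] / [2]
  Insert 4 (step 3): P = [2, 4] / [3];  Q = [1, 3] / [2]
  Insert 7 (step 4): P = [2, 4, 7] / [3];  Q = [1, 3, 4] / [2]
  Insert 6 (step 5): P = [2, 4, 6] / [3, 7];  Q = [1, 3, 4] / [2, 5]
  Insert 5 (step 6): P = [2, 4, 5] / [3, 6] / [7];  Q = [1, 3, 4] / [2, 5] / [6]
  Insert 1 (step 7): P = [1, 4, 5] / [2, 6] / [3] / [7];  Q = [1, 3, 4] / [2, 5] / [6] / [7]
Final shape: (3, 2, 1, 1).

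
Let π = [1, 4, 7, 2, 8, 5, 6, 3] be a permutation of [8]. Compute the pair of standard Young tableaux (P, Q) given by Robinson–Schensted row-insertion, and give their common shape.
P = [1, 2, 3, 6] / [4, 5, 8] / [7];  Q = [1, 2, 3, 5] / [4, 6, 7] / [8];  common shape = (4, 3, 1)

Row-insert the values π_1, π_2, … into P one at a time, bumping the leftmost entry strictly greater than the inserted value down to the next row. The recording tableau Q records, in position (i, j), the step at which that cell was added to P.
  Insert 1 (step 1): P = [1];  Q = [1]
  Insert 4 (step 2): P = [1, 4];  Q = [1, 2]
  Insert 7 (step 3): P = [1, 4, 7];  Q = [1, 2, 3]
  Insert 2 (step 4): P = [1, 2, 7] / [4];  Q = [1, 2, 3] / [4]
  Insert 8 (step 5): P = [1, 2, 7, 8] / [4];  Q = [1, 2, 3, 5] / [4]
  Insert 5 (step 6): P = [1, 2, 5, 8] / [4, 7];  Q = [1, 2, 3, 5] / [4, 6]
  Insert 6 (step 7): P = [1, 2, 5, 6] / [4, 7, 8];  Q = [1, 2, 3, 5] / [4, 6, 7]
  Insert 3 (step 8): P = [1, 2, 3, 6] / [4, 5, 8] / [7];  Q = [1, 2, 3, 5] / [4, 6, 7] / [8]
Final shape: (4, 3, 1).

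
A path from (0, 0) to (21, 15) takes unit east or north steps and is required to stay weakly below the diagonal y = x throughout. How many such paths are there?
Number of paths = 1771605360

By the reflection principle (André's argument), the number of monotone paths to (21, 15) with n ≤ m that never go above y = x is C(36, 21) − C(36, 22) = 5567902560 − 3796297200 = 1771605360.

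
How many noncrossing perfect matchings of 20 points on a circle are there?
C_10 = 16796

These noncrossing handshakes are counted by the Catalan number C_n = (1/(n + 1)) · C(2n, n). For n = 10: C_10 = (1/11) · C(20, 10) = 184756/11 = 16796.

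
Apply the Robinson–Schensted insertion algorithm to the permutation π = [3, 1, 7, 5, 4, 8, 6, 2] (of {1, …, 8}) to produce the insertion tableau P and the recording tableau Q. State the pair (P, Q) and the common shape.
P = [1, 2, 6] / [3, 4, 8] / [5] / [7];  Q = [1, 3, 6] / [2, 4, 7] / [5] / [8];  common shape = (3, 3, 1, 1)

Row-insert the values π_1, π_2, … into P one at a time, bumping the leftmost entry strictly greater than the inserted value down to the next row. The recording tableau Q records, in position (i, j), the step at which that cell was added to P.
  Insert 3 (step 1): P = [3];  Q = [1]
  Insert 1 (step 2): P = [1] / [3];  Q = [1] / [2]
  Insert 7 (step 3): P = [1, 7] / [3];  Q = [1, 3] / [2]
  Insert 5 (step 4): P = [1, 5] / [3, 7];  Q = [1, 3] / [2, 4]
  Insert 4 (step 5): P = [1, 4] / [3, 5] / [7];  Q = [1, 3] / [2, 4] / [5]
  Insert 8 (step 6): P = [1, 4, 8] / [3, 5] / [7];  Q = [1, 3, 6] / [2, 4] / [5]
  Insert 6 (step 7): P = [1, 4, 6] / [3, 5, 8] / [7];  Q = [1, 3, 6] / [2, 4, 7] / [5]
  Insert 2 (step 8): P = [1, 2, 6] / [3, 4, 8] / [5] / [7];  Q = [1, 3, 6] / [2, 4, 7] / [5] / [8]
Final shape: (3, 3, 1, 1).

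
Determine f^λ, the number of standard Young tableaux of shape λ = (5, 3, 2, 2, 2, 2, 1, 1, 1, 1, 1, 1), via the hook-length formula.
# SYT of shape (5, 3, 2, 2, 2, 2, 1, 1, 1, 1, 1, 1) = 91400925

Hook-length formula: f^λ = n! / Π hook(c), product over all cells c of the Young diagram. For λ = (5, 3, 2, 2, 2, 2, 1, 1, 1, 1, 1, 1), n = 22 boxes. Hook lengths by row (left-to-right, top-to-bottom): [16, 9, 4, 2, 1]; [13, 6, 1]; [11, 4]; [10, 3]; [9, 2]; [8, 1]; [6]; [5]; [4]; [3]; [2]; [1]. Product of hooks = 12297476505600. So f^λ = 22! / 12297476505600 = 1124000727777607680000 / 12297476505600 = 91400925.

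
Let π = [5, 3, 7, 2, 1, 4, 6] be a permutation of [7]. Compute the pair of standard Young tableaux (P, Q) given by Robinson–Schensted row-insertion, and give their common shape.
P = [1, 4, 6] / [2, 7] / [3] / [5];  Q = [1, 3, 7] / [2, 6] / [4] / [5];  common shape = (3, 2, 1, 1)

Row-insert the values π_1, π_2, … into P one at a time, bumping the leftmost entry strictly greater than the inserted value down to the next row. The recording tableau Q records, in position (i, j), the step at which that cell was added to P.
  Insert 5 (step 1): P = [5];  Q = [1]
  Insert 3 (step 2): P = [3] / [5];  Q = [1] / [2]
  Insert 7 (step 3): P = [3, 7] / [5];  Q = [1, 3] / [2]
  Insert 2 (step 4): P = [2, 7] / [3] / [5];  Q = [1, 3] / [2] / [4]
  Insert 1 (step 5): P = [1, 7] / [2] / [3] / [5];  Q = [1, 3] / [2] / [4] / [5]
  Insert 4 (step 6): P = [1, 4] / [2, 7] / [3] / [5];  Q = [1, 3] / [2, 6] / [4] / [5]
  Insert 6 (step 7): P = [1, 4, 6] / [2, 7] / [3] / [5];  Q = [1, 3, 7] / [2, 6] / [4] / [5]
Final shape: (3, 2, 1, 1).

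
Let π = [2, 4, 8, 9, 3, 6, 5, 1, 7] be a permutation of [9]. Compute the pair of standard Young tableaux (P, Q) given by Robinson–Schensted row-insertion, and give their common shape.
P = [1, 3, 5, 7] / [2, 6, 9] / [4] / [8];  Q = [1, 2, 3, 4] / [5, 6, 9] / [7] / [8];  common shape = (4, 3, 1, 1)

Row-insert the values π_1, π_2, … into P one at a time, bumping the leftmost entry strictly greater than the inserted value down to the next row. The recording tableau Q records, in position (i, j), the step at which that cell was added to P.
  Insert 2 (step 1): P = [2];  Q = [1]
  Insert 4 (step 2): P = [2, 4];  Q = [1, 2]
  Insert 8 (step 3): P = [2, 4, 8];  Q = [1, 2, 3]
  Insert 9 (step 4): P = [2, 4, 8, 9];  Q = [1, 2, 3, 4]
  Insert 3 (step 5): P = [2, 3, 8, 9] / [4];  Q = [1, 2, 3, 4] / [5]
  Insert 6 (step 6): P = [2, 3, 6, 9] / [4, 8];  Q = [1, 2, 3, 4] / [5, 6]
  Insert 5 (step 7): P = [2, 3, 5, 9] / [4, 6] / [8];  Q = [1, 2, 3, 4] / [5, 6] / [7]
  Insert 1 (step 8): P = [1, 3, 5, 9] / [2, 6] / [4] / [8];  Q = [1, 2, 3, 4] / [5, 6] / [7] / [8]
  Insert 7 (step 9): P = [1, 3, 5, 7] / [2, 6, 9] / [4] / [8];  Q = [1, 2, 3, 4] / [5, 6, 9] / [7] / [8]
Final shape: (4, 3, 1, 1).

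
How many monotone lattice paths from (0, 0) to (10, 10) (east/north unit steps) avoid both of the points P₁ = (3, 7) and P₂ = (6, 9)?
Number of paths = 151331

Inclusion–exclusion. Total paths: C(20, 10) = 184756. Through P₁: C(10, 3)·C(10, 7) = 14400. Through P₂: C(15, 6)·C(5, 4) = 25025. Since P₁ is strictly southwest of P₂, a monotone path through both must visit P₁ then P₂; paths through both = C(10, 3)·C(5, 3)·C(5, 4) = 6000. Avoid both = 184756 − 14400 − 25025 + 6000 = 151331.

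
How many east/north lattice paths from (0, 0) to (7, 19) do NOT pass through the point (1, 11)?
Number of paths = 621764

Total paths from (0, 0) to (7, 19): C(26, 7) = 657800. Paths through (1, 11): (paths (0, 0) → (1, 11)) × (paths (1, 11) → (7, 19)) = C(12, 1) · C(14, 6) = 12 · 3003 = 36036. Avoidance count = 657800 − 36036 = 621764.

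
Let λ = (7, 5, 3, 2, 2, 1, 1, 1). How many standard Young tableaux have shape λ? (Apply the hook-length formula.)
# SYT of shape (7, 5, 3, 2, 2, 1, 1, 1) = 4040613720

Hook-length formula: f^λ = n! / Π hook(c), product over all cells c of the Young diagram. For λ = (7, 5, 3, 2, 2, 1, 1, 1), n = 22 boxes. Hook lengths by row (left-to-right, top-to-bottom): [14, 10, 7, 5, 4, 2, 1]; [11, 7, 4, 2, 1]; [8, 4, 1]; [6, 2]; [5, 1]; [3]; [2]; [1]. Product of hooks = 278175744000. So f^λ = 22! / 278175744000 = 1124000727777607680000 / 278175744000 = 4040613720.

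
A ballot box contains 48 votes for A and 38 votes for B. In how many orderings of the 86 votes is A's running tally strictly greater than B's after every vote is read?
Strict-lead orderings = 433884004713362200929750

Total orderings of the 86 votes with 48 for A: C(86, 48) = 3731402440534914927995850. By the Bertrand ballot formula (Cycle Lemma / reflection principle), the number of orderings in which A is strictly ahead of B throughout is (p − q)/(p + q) · C(p + q, p) = (48 − 38)/(48 + 38) · 3731402440534914927995850 = 433884004713362200929750.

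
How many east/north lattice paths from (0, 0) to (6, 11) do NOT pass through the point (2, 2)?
Number of paths = 8086

Total paths from (0, 0) to (6, 11): C(17, 6) = 12376. Paths through (2, 2): (paths (0, 0) → (2, 2)) × (paths (2, 2) → (6, 11)) = C(4, 2) · C(13, 4) = 6 · 715 = 4290. Avoidance count = 12376 − 4290 = 8086.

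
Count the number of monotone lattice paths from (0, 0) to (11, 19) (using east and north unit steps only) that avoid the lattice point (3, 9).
Number of paths = 45000540

Total paths from (0, 0) to (11, 19): C(30, 11) = 54627300. Paths through (3, 9): (paths (0, 0) → (3, 9)) × (paths (3, 9) → (11, 19)) = C(12, 3) · C(18, 8) = 220 · 43758 = 9626760. Avoidance count = 54627300 − 9626760 = 45000540.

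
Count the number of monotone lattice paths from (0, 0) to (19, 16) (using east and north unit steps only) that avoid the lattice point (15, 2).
Number of paths = 4059512790

Total paths from (0, 0) to (19, 16): C(35, 19) = 4059928950. Paths through (15, 2): (paths (0, 0) → (15, 2)) × (paths (15, 2) → (19, 16)) = C(17, 15) · C(18, 4) = 136 · 3060 = 416160. Avoidance count = 4059928950 − 416160 = 4059512790.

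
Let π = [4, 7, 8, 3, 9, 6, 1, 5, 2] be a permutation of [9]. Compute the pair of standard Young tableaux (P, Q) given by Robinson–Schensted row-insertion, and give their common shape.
P = [1, 2, 8, 9] / [3, 5] / [4, 6] / [7];  Q = [1, 2, 3, 5] / [4, 6] / [7, 8] / [9];  common shape = (4, 2, 2, 1)

Row-insert the values π_1, π_2, … into P one at a time, bumping the leftmost entry strictly greater than the inserted value down to the next row. The recording tableau Q records, in position (i, j), the step at which that cell was added to P.
  Insert 4 (step 1): P = [4];  Q = [1]
  Insert 7 (step 2): P = [4, 7];  Q = [1, 2]
  Insert 8 (step 3): P = [4, 7, 8];  Q = [1, 2, 3]
  Insert 3 (step 4): P = [3, 7, 8] / [4];  Q = [1, 2, 3] / [4]
  Insert 9 (step 5): P = [3, 7, 8, 9] / [4];  Q = [1, 2, 3, 5] / [4]
  Insert 6 (step 6): P = [3, 6, 8, 9] / [4, 7];  Q = [1, 2, 3, 5] / [4, 6]
  Insert 1 (step 7): P = [1, 6, 8, 9] / [3, 7] / [4];  Q = [1, 2, 3, 5] / [4, 6] / [7]
  Insert 5 (step 8): P = [1, 5, 8, 9] / [3, 6] / [4, 7];  Q = [1, 2, 3, 5] / [4, 6] / [7, 8]
  Insert 2 (step 9): P = [1, 2, 8, 9] / [3, 5] / [4, 6] / [7];  Q = [1, 2, 3, 5] / [4, 6] / [7, 8] / [9]
Final shape: (4, 2, 2, 1).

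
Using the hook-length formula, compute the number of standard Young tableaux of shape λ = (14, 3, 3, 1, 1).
# SYT of shape (14, 3, 3, 1, 1) = 10346336

Hook-length formula: f^λ = n! / Π hook(c), product over all cells c of the Young diagram. For λ = (14, 3, 3, 1, 1), n = 22 boxes. Hook lengths by row (left-to-right, top-to-bottom): [18, 15, 14, 11, 10, 9, 8, 7, 6, 5, 4, 3, 2, 1]; [6, 3, 2]; [5, 2, 1]; [2]; [1]. Product of hooks = 108637562880000. So f^λ = 22! / 108637562880000 = 1124000727777607680000 / 108637562880000 = 10346336.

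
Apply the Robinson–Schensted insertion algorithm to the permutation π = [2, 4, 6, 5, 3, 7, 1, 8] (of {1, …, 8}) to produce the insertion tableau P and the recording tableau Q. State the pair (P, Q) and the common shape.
P = [1, 3, 5, 7, 8] / [2] / [4] / [6];  Q = [1, 2, 3, 6, 8] / [4] / [5] / [7];  common shape = (5, 1, 1, 1)

Row-insert the values π_1, π_2, … into P one at a time, bumping the leftmost entry strictly greater than the inserted value down to the next row. The recording tableau Q records, in position (i, j), the step at which that cell was added to P.
  Insert 2 (step 1): P = [2];  Q = [1]
  Insert 4 (step 2): P = [2, 4];  Q = [1, 2]
  Insert 6 (step 3): P = [2, 4, 6];  Q = [1, 2, 3]
  Insert 5 (step 4): P = [2, 4, 5] / [6];  Q = [1, 2, 3] / [4]
  Insert 3 (step 5): P = [2, 3, 5] / [4] / [6];  Q = [1, 2, 3] / [4] / [5]
  Insert 7 (step 6): P = [2, 3, 5, 7] / [4] / [6];  Q = [1, 2, 3, 6] / [4] / [5]
  Insert 1 (step 7): P = [1, 3, 5, 7] / [2] / [4] / [6];  Q = [1, 2, 3, 6] / [4] / [5] / [7]
  Insert 8 (step 8): P = [1, 3, 5, 7, 8] / [2] / [4] / [6];  Q = [1, 2, 3, 6, 8] / [4] / [5] / [7]
Final shape: (5, 1, 1, 1).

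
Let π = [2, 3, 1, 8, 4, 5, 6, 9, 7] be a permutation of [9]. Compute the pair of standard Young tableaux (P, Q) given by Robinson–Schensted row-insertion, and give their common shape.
P = [1, 3, 4, 5, 6, 7] / [2, 8, 9];  Q = [1, 2, 4, 6, 7, 8] / [3, 5, 9];  common shape = (6, 3)

Row-insert the values π_1, π_2, … into P one at a time, bumping the leftmost entry strictly greater than the inserted value down to the next row. The recording tableau Q records, in position (i, j), the step at which that cell was added to P.
  Insert 2 (step 1): P = [2];  Q = [1]
  Insert 3 (step 2): P = [2, 3];  Q = [1, 2]
  Insert 1 (step 3): P = [1, 3] / [2];  Q = [1, 2] / [3]
  Insert 8 (step 4): P = [1, 3, 8] / [2];  Q = [1, 2, 4] / [3]
  Insert 4 (step 5): P = [1, 3, 4] / [2, 8];  Q = [1, 2, 4] / [3, 5]
  Insert 5 (step 6): P = [1, 3, 4, 5] / [2, 8];  Q = [1, 2, 4, 6] / [3, 5]
  Insert 6 (step 7): P = [1, 3, 4, 5, 6] / [2, 8];  Q = [1, 2, 4, 6, 7] / [3, 5]
  Insert 9 (step 8): P = [1, 3, 4, 5, 6, 9] / [2, 8];  Q = [1, 2, 4, 6, 7, 8] / [3, 5]
  Insert 7 (step 9): P = [1, 3, 4, 5, 6, 7] / [2, 8, 9];  Q = [1, 2, 4, 6, 7, 8] / [3, 5, 9]
Final shape: (6, 3).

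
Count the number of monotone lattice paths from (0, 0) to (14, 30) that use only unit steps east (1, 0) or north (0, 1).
Number of paths = 114955808528

A monotone lattice path from (0, 0) to (14, 30) consists of 14 east steps and 30 north steps in some order, so it is determined by which 14 of the 44 steps are east. The count is C(44, 14) = 114955808528.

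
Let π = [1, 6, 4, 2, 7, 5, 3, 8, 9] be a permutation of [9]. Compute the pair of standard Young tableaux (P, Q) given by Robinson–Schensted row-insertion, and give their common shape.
P = [1, 2, 3, 8, 9] / [4, 5] / [6, 7];  Q = [1, 2, 5, 8, 9] / [3, 6] / [4, 7];  common shape = (5, 2, 2)

Row-insert the values π_1, π_2, … into P one at a time, bumping the leftmost entry strictly greater than the inserted value down to the next row. The recording tableau Q records, in position (i, j), the step at which that cell was added to P.
  Insert 1 (step 1): P = [1];  Q = [1]
  Insert 6 (step 2): P = [1, 6];  Q = [1, 2]
  Insert 4 (step 3): P = [1, 4] / [6];  Q = [1, 2] / [3]
  Insert 2 (step 4): P = [1, 2] / [4] / [6];  Q = [1, 2] / [3] / [4]
  Insert 7 (step 5): P = [1, 2, 7] / [4] / [6];  Q = [1, 2, 5] / [3] / [4]
  Insert 5 (step 6): P = [1, 2, 5] / [4, 7] / [6];  Q = [1, 2, 5] / [3, 6] / [4]
  Insert 3 (step 7): P = [1, 2, 3] / [4, 5] / [6, 7];  Q = [1, 2, 5] / [3, 6] / [4, 7]
  Insert 8 (step 8): P = [1, 2, 3, 8] / [4, 5] / [6, 7];  Q = [1, 2, 5, 8] / [3, 6] / [4, 7]
  Insert 9 (step 9): P = [1, 2, 3, 8, 9] / [4, 5] / [6, 7];  Q = [1, 2, 5, 8, 9] / [3, 6] / [4, 7]
Final shape: (5, 2, 2).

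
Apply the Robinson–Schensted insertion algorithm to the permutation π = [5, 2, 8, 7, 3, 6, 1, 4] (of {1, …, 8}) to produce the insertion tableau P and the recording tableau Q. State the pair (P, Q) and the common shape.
P = [1, 3, 4] / [2, 6] / [5, 7] / [8];  Q = [1, 3, 6] / [2, 4] / [5, 8] / [7];  common shape = (3, 2, 2, 1)

Row-insert the values π_1, π_2, … into P one at a time, bumping the leftmost entry strictly greater than the inserted value down to the next row. The recording tableau Q records, in position (i, j), the step at which that cell was added to P.
  Insert 5 (step 1): P = [5];  Q = [1]
  Insert 2 (step 2): P = [2] / [5];  Q = [1] / [2]
  Insert 8 (step 3): P = [2, 8] / [5];  Q = [1, 3] / [2]
  Insert 7 (step 4): P = [2, 7] / [5, 8];  Q = [1, 3] / [2, 4]
  Insert 3 (step 5): P = [2, 3] / [5, 7] / [8];  Q = [1, 3] / [2, 4] / [5]
  Insert 6 (step 6): P = [2, 3, 6] / [5, 7] / [8];  Q = [1, 3, 6] / [2, 4] / [5]
  Insert 1 (step 7): P = [1, 3, 6] / [2, 7] / [5] / [8];  Q = [1, 3, 6] / [2, 4] / [5] / [7]
  Insert 4 (step 8): P = [1, 3, 4] / [2, 6] / [5, 7] / [8];  Q = [1, 3, 6] / [2, 4] / [5, 8] / [7]
Final shape: (3, 2, 2, 1).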